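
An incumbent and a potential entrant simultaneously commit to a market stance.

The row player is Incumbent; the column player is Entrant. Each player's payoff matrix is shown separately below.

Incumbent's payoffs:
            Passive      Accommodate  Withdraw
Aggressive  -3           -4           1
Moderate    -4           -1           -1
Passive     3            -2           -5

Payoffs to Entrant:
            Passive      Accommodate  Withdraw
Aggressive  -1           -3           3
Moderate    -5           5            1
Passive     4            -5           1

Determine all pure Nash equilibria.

Incumbent against Passive: payoffs -3, -4, 3 → best response Passive.
Incumbent against Accommodate: payoffs -4, -1, -2 → best response Moderate.
Incumbent against Withdraw: payoffs 1, -1, -5 → best response Aggressive.
Entrant against Aggressive: payoffs -1, -3, 3 → best response Withdraw.
Entrant against Moderate: payoffs -5, 5, 1 → best response Accommodate.
Entrant against Passive: payoffs 4, -5, 1 → best response Passive.
Mutual best responses: (Aggressive, Withdraw); (Moderate, Accommodate); (Passive, Passive).

Pure-strategy Nash equilibria: (Aggressive, Withdraw) and (Moderate, Accommodate) and (Passive, Passive)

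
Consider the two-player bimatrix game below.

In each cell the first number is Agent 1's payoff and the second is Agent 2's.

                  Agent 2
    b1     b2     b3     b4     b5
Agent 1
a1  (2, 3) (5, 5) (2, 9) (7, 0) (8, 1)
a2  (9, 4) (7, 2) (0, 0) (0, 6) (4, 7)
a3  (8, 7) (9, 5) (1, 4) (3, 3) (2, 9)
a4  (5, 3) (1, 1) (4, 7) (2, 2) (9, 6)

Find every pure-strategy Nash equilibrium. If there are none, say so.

(a4, b3)

For each strategy profile, look for a profitable unilateral deviation.
(a1, b1): Agent 1 can switch to a2 (2 → 9). Not NE.
(a1, b2): Agent 1 can switch to a2 (5 → 7). Not NE.
(a1, b3): Agent 1 can switch to a4 (2 → 4). Not NE.
(a1, b4): Agent 2 can switch to b1 (0 → 3). Not NE.
(a1, b5): Agent 1 can switch to a4 (8 → 9). Not NE.
(a2, b1): Agent 2 can switch to b4 (4 → 6). Not NE.
(a2, b2): Agent 1 can switch to a3 (7 → 9). Not NE.
(a2, b3): Agent 1 can switch to a1 (0 → 2). Not NE.
(a2, b4): Agent 1 can switch to a1 (0 → 7). Not NE.
(a2, b5): Agent 1 can switch to a1 (4 → 8). Not NE.
(a4, b3): Agent 1 gets 4, best alternative 2; Agent 2 gets 7, best alternative 6. No profitable deviation — NE.
(The remaining 9 profiles each have a profitable deviation by the same check.)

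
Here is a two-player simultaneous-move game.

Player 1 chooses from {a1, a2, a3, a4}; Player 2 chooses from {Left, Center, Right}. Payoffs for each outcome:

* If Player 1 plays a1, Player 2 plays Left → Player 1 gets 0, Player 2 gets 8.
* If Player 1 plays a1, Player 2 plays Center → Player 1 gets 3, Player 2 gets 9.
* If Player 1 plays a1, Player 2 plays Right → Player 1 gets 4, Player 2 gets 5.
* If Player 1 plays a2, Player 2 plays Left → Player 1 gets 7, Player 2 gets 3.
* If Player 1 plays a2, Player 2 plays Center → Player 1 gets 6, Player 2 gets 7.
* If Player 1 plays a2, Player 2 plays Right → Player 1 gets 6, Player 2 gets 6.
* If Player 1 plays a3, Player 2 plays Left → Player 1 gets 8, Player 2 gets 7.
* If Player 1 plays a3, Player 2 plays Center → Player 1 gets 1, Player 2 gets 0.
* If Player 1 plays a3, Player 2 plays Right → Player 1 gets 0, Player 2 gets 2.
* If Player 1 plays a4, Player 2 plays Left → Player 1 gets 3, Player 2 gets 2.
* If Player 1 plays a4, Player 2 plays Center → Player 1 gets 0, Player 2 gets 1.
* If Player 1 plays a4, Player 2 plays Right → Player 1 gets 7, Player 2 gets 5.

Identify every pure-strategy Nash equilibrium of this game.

Pure-strategy Nash equilibria: (a2, Center) and (a3, Left) and (a4, Right)

For each player, find the best response to each opponent profile; mutual best responses are the pure NE.
Player 1 against Left: payoffs 0, 7, 8, 3 → best response a3.
Player 1 against Center: payoffs 3, 6, 1, 0 → best response a2.
Player 1 against Right: payoffs 4, 6, 0, 7 → best response a4.
Player 2 against a1: payoffs 8, 9, 5 → best response Center.
Player 2 against a2: payoffs 3, 7, 6 → best response Center.
Player 2 against a3: payoffs 7, 0, 2 → best response Left.
Player 2 against a4: payoffs 2, 1, 5 → best response Right.
Mutual best responses: (a2, Center); (a3, Left); (a4, Right).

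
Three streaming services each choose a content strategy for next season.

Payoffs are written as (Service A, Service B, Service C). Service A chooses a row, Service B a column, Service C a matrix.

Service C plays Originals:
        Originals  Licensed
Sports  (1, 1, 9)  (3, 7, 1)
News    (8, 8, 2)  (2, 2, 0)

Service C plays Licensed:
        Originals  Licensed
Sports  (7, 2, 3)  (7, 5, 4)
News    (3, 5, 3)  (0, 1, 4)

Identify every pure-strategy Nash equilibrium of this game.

Mark each player's best response to every combination of opponents' strategies; a profile where every player is best-responding is a pure Nash equilibrium.
Service A against (Originals, Originals): payoffs 1, 8 → best response News.
Service A against (Originals, Licensed): payoffs 7, 3 → best response Sports.
Service A against (Licensed, Originals): payoffs 3, 2 → best response Sports.
Service A against (Licensed, Licensed): payoffs 7, 0 → best response Sports.
Service B against (Sports, Originals): payoffs 1, 7 → best response Licensed.
Service B against (Sports, Licensed): payoffs 2, 5 → best response Licensed.
Service B against (News, Originals): payoffs 8, 2 → best response Originals.
Service B against (News, Licensed): payoffs 5, 1 → best response Originals.
Service C against (Sports, Originals): payoffs 9, 3 → best response Originals.
Service C against (Sports, Licensed): payoffs 1, 4 → best response Licensed.
Service C against (News, Originals): payoffs 2, 3 → best response Licensed.
Service C against (News, Licensed): payoffs 0, 4 → best response Licensed.
Mutual best responses: (Sports, Licensed, Licensed).

(Sports, Licensed, Licensed)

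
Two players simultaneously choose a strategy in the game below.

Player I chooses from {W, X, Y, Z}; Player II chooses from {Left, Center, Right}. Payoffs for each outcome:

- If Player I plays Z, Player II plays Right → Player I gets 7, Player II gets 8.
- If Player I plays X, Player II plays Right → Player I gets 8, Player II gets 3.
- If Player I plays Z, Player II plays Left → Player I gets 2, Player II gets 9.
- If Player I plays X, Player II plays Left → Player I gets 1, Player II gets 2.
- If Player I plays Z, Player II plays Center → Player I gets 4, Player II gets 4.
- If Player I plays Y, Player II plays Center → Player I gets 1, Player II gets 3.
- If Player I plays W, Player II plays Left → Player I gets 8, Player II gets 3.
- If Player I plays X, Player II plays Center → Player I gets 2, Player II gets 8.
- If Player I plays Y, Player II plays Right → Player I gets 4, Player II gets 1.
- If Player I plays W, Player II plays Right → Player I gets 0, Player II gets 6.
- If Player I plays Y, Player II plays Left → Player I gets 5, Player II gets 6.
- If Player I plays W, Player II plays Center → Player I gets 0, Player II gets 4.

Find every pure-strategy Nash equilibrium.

For each player, find the best response to each opponent profile; mutual best responses are the pure NE.
Player I against Left: payoffs 8, 1, 5, 2 → best response W.
Player I against Center: payoffs 0, 2, 1, 4 → best response Z.
Player I against Right: payoffs 0, 8, 4, 7 → best response X.
Player II against W: payoffs 3, 4, 6 → best response Right.
Player II against X: payoffs 2, 8, 3 → best response Center.
Player II against Y: payoffs 6, 3, 1 → best response Left.
Player II against Z: payoffs 9, 4, 8 → best response Left.
No profile is a mutual best response for all players.

This game has no pure Nash equilibrium.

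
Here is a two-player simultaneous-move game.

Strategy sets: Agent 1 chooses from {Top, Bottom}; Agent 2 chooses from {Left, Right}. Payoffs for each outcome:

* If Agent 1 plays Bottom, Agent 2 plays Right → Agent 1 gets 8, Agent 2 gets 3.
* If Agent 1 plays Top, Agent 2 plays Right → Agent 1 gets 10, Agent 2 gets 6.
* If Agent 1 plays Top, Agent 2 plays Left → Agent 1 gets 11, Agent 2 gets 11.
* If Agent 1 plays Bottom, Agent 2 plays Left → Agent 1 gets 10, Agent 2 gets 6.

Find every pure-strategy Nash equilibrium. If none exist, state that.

Pure NE: (Top, Left)

Agent 1 against Left: payoffs 11, 10 → best response Top.
Agent 1 against Right: payoffs 10, 8 → best response Top.
Agent 2 against Top: payoffs 11, 6 → best response Left.
Agent 2 against Bottom: payoffs 6, 3 → best response Left.
Mutual best responses: (Top, Left).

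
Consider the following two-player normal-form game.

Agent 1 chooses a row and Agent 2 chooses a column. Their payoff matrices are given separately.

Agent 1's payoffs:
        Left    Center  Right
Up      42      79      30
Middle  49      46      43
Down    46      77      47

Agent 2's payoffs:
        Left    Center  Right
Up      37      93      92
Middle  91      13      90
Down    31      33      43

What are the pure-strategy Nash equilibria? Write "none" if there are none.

Pure-strategy Nash equilibria: (Up, Center) and (Middle, Left) and (Down, Right)

Check each profile: it is a Nash equilibrium iff no player can strictly gain by switching unilaterally.
(Up, Left): Agent 1 can switch to Middle (42 → 49). Not NE.
(Up, Center): Agent 1 gets 79, best alternative 77; Agent 2 gets 93, best alternative 92. No profitable deviation — NE.
(Up, Right): Agent 1 can switch to Middle (30 → 43). Not NE.
(Middle, Left): Agent 1 gets 49, best alternative 46; Agent 2 gets 91, best alternative 90. No profitable deviation — NE.
(Middle, Center): Agent 1 can switch to Up (46 → 79). Not NE.
(Middle, Right): Agent 1 can switch to Down (43 → 47). Not NE.
(Down, Left): Agent 1 can switch to Middle (46 → 49). Not NE.
(Down, Center): Agent 1 can switch to Up (77 → 79). Not NE.
(Down, Right): Agent 1 gets 47, best alternative 43; Agent 2 gets 43, best alternative 33. No profitable deviation — NE.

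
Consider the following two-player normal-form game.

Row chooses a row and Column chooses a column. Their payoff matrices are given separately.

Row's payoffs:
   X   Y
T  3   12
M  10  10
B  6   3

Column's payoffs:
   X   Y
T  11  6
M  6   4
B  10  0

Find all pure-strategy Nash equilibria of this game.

(T, X): Row can switch to M (3 → 10). Not NE.
(T, Y): Column can switch to X (6 → 11). Not NE.
(M, X): Row gets 10, best alternative 6; Column gets 6, best alternative 4. No profitable deviation — NE.
(M, Y): Row can switch to T (10 → 12). Not NE.
(B, X): Row can switch to M (6 → 10). Not NE.
(B, Y): Row can switch to T (3 → 12). Not NE.

The unique pure-strategy Nash equilibrium is (M, X).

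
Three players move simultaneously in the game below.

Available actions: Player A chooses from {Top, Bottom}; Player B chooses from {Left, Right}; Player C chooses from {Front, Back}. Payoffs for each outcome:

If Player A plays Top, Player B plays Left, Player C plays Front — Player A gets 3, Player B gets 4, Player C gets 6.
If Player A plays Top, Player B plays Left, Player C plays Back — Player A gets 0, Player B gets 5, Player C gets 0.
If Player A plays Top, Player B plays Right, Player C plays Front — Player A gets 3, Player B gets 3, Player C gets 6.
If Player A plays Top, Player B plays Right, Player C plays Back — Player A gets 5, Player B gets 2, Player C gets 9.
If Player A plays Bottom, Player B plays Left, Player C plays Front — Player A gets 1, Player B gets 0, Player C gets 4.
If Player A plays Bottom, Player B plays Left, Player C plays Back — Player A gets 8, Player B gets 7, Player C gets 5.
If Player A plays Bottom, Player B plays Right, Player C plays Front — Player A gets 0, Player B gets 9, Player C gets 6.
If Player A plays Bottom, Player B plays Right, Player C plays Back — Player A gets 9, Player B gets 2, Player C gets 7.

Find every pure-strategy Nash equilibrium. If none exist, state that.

(Top, Left, Front): Player A gets 3, best alternative 1; Player B gets 4, best alternative 3; Player C gets 6, best alternative 0. No profitable deviation — NE.
(Top, Left, Back): Player A can switch to Bottom (0 → 8). Not NE.
(Top, Right, Front): Player B can switch to Left (3 → 4). Not NE.
(Top, Right, Back): Player A can switch to Bottom (5 → 9). Not NE.
(Bottom, Left, Front): Player A can switch to Top (1 → 3). Not NE.
(Bottom, Left, Back): Player A gets 8, best alternative 0; Player B gets 7, best alternative 2; Player C gets 5, best alternative 4. No profitable deviation — NE.
(Bottom, Right, Front): Player A can switch to Top (0 → 3). Not NE.
(Bottom, Right, Back): Player B can switch to Left (2 → 7). Not NE.

The pure Nash equilibria are (Top, Left, Front) and (Bottom, Left, Back).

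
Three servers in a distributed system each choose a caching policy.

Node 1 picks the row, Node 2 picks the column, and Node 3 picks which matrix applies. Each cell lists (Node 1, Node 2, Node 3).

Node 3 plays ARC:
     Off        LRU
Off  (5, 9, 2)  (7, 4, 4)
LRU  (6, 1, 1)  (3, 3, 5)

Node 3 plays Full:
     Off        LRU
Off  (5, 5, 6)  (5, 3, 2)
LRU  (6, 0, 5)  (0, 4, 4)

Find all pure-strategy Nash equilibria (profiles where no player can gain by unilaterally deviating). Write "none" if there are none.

(Off, Off, ARC): Node 1 can switch to LRU (5 → 6). Not NE.
(Off, Off, Full): Node 1 can switch to LRU (5 → 6). Not NE.
(Off, LRU, ARC): Node 2 can switch to Off (4 → 9). Not NE.
(Off, LRU, Full): Node 2 can switch to Off (3 → 5). Not NE.
(LRU, Off, ARC): Node 2 can switch to LRU (1 → 3). Not NE.
(LRU, Off, Full): Node 2 can switch to LRU (0 → 4). Not NE.
(The remaining 2 profiles each have a profitable deviation by the same check.)

This game has no pure Nash equilibrium.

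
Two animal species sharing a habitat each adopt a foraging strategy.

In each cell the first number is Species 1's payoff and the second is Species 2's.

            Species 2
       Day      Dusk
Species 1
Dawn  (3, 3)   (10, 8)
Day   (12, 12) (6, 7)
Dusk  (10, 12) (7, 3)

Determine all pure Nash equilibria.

For each strategy profile, look for a profitable unilateral deviation.
(Dawn, Day): Species 1 can switch to Day (3 → 12). Not NE.
(Dawn, Dusk): Species 1 gets 10, best alternative 7; Species 2 gets 8, best alternative 3. No profitable deviation — NE.
(Day, Day): Species 1 gets 12, best alternative 10; Species 2 gets 12, best alternative 7. No profitable deviation — NE.
(Day, Dusk): Species 1 can switch to Dawn (6 → 10). Not NE.
(Dusk, Day): Species 1 can switch to Day (10 → 12). Not NE.
(Dusk, Dusk): Species 1 can switch to Dawn (7 → 10). Not NE.

Pure-strategy Nash equilibria: (Dawn, Dusk) and (Day, Day)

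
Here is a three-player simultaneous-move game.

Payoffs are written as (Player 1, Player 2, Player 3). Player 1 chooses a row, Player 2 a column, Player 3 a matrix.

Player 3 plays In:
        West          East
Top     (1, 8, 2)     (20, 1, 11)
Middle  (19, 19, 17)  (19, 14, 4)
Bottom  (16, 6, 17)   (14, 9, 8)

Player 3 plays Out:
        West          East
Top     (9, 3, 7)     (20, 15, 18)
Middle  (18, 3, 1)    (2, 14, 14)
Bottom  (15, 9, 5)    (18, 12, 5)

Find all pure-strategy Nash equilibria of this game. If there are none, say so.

Player 1 against (West, In): payoffs 1, 19, 16 → best response Middle.
Player 1 against (West, Out): payoffs 9, 18, 15 → best response Middle.
Player 1 against (East, In): payoffs 20, 19, 14 → best response Top.
Player 1 against (East, Out): payoffs 20, 2, 18 → best response Top.
Player 2 against (Top, In): payoffs 8, 1 → best response West.
Player 2 against (Top, Out): payoffs 3, 15 → best response East.
Player 2 against (Middle, In): payoffs 19, 14 → best response West.
Player 2 against (Middle, Out): payoffs 3, 14 → best response East.
Player 2 against (Bottom, In): payoffs 6, 9 → best response East.
Player 2 against (Bottom, Out): payoffs 9, 12 → best response East.
Player 3 against (Top, West): payoffs 2, 7 → best response Out.
Player 3 against (Top, East): payoffs 11, 18 → best response Out.
Player 3 against (Middle, West): payoffs 17, 1 → best response In.
Player 3 against (Middle, East): payoffs 4, 14 → best response Out.
Player 3 against (Bottom, West): payoffs 17, 5 → best response In.
Player 3 against (Bottom, East): payoffs 8, 5 → best response In.
Mutual best responses: (Top, East, Out); (Middle, West, In).

(Top, East, Out) and (Middle, West, In)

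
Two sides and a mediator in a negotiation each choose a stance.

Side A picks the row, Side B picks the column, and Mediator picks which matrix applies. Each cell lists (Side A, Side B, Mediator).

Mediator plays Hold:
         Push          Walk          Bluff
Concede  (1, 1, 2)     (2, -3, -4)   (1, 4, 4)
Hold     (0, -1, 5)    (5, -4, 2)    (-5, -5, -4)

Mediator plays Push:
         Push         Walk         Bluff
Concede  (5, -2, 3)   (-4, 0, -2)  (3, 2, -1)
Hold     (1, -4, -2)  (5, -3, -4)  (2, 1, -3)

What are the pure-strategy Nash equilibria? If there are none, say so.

For each strategy profile, look for a profitable unilateral deviation.
(Concede, Push, Hold): Side B can switch to Bluff (1 → 4). Not NE.
(Concede, Push, Push): Side B can switch to Walk (-2 → 0). Not NE.
(Concede, Walk, Hold): Side A can switch to Hold (2 → 5). Not NE.
(Concede, Walk, Push): Side A can switch to Hold (-4 → 5). Not NE.
(Concede, Bluff, Hold): Side A gets 1, best alternative -5; Side B gets 4, best alternative 1; Mediator gets 4, best alternative -1. No profitable deviation — NE.
(Concede, Bluff, Push): Mediator can switch to Hold (-1 → 4). Not NE.
(Hold, Push, Hold): Side A can switch to Concede (0 → 1). Not NE.
(Hold, Push, Push): Side A can switch to Concede (1 → 5). Not NE.
(Hold, Walk, Hold): Side B can switch to Push (-4 → -1). Not NE.
(Hold, Walk, Push): Side B can switch to Bluff (-3 → 1). Not NE.
(Hold, Bluff, Hold): Side A can switch to Concede (-5 → 1). Not NE.
(Hold, Bluff, Push): Side A can switch to Concede (2 → 3). Not NE.

(Concede, Bluff, Hold)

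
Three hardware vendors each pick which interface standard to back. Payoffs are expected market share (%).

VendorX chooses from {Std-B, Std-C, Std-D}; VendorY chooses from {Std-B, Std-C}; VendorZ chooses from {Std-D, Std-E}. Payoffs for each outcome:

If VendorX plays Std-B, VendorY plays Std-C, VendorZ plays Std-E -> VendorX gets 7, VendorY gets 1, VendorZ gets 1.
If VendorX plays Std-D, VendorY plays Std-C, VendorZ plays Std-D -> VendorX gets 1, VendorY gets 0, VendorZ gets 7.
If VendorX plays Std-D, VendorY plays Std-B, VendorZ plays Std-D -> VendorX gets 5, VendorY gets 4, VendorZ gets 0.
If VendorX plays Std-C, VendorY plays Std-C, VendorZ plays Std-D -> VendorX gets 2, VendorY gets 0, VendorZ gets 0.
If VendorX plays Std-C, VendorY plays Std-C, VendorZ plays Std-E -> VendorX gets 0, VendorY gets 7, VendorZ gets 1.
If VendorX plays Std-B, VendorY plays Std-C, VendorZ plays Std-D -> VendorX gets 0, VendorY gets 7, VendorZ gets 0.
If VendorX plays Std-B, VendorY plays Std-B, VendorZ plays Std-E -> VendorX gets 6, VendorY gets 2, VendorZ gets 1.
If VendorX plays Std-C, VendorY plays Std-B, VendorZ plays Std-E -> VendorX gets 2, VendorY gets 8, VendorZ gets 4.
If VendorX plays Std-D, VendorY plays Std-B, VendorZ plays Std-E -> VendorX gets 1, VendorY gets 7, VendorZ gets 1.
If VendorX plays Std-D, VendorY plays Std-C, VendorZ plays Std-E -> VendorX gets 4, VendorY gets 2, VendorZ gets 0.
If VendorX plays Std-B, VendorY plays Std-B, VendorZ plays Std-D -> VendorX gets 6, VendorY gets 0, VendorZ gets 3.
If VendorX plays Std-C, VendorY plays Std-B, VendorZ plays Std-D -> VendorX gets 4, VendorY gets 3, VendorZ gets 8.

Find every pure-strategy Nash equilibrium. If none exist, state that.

There is no pure-strategy Nash equilibrium.

Check each profile: it is a Nash equilibrium iff no player can strictly gain by switching unilaterally.
(Std-B, Std-B, Std-D): VendorY can switch to Std-C (0 → 7). Not NE.
(Std-B, Std-B, Std-E): VendorZ can switch to Std-D (1 → 3). Not NE.
(Std-B, Std-C, Std-D): VendorX can switch to Std-C (0 → 2). Not NE.
(Std-B, Std-C, Std-E): VendorY can switch to Std-B (1 → 2). Not NE.
(Std-C, Std-B, Std-D): VendorX can switch to Std-B (4 → 6). Not NE.
(Std-C, Std-B, Std-E): VendorX can switch to Std-B (2 → 6). Not NE.
(The remaining 6 profiles each have a profitable deviation by the same check.)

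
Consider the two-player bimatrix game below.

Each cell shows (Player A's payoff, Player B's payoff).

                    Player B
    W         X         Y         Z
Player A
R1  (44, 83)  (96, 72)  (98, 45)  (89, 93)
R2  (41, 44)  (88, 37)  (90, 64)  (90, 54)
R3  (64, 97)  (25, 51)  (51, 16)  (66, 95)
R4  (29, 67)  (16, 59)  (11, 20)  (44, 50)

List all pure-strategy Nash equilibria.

(R1, W): Player A can switch to R3 (44 → 64). Not NE.
(R1, X): Player B can switch to W (72 → 83). Not NE.
(R1, Y): Player B can switch to W (45 → 83). Not NE.
(R1, Z): Player A can switch to R2 (89 → 90). Not NE.
(R2, W): Player A can switch to R1 (41 → 44). Not NE.
(R2, X): Player A can switch to R1 (88 → 96). Not NE.
(R2, Y): Player A can switch to R1 (90 → 98). Not NE.
(R2, Z): Player B can switch to Y (54 → 64). Not NE.
(R3, W): Player A gets 64, best alternative 44; Player B gets 97, best alternative 95. No profitable deviation — NE.
(R3, X): Player A can switch to R1 (25 → 96). Not NE.
(R3, Y): Player A can switch to R1 (51 → 98). Not NE.
(The remaining 5 profiles each have a profitable deviation by the same check.)

The unique pure-strategy Nash equilibrium is (R3, W).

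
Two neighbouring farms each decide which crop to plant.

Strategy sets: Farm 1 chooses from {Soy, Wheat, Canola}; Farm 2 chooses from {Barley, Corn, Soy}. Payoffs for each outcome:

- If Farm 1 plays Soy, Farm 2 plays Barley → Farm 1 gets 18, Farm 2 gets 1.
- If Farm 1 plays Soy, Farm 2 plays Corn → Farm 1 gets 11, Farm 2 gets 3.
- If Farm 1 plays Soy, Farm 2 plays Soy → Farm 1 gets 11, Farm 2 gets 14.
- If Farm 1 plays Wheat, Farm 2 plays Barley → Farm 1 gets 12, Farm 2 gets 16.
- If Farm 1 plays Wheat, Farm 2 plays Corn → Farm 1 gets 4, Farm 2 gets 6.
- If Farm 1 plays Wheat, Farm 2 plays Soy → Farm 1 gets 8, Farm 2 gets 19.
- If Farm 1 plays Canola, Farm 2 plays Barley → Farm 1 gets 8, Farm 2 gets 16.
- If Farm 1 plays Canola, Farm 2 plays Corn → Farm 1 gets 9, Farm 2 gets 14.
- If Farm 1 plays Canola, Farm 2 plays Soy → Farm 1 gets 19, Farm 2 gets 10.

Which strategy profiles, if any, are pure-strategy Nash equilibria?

none

(Soy, Barley): Farm 2 can switch to Corn (1 → 3). Not NE.
(Soy, Corn): Farm 2 can switch to Soy (3 → 14). Not NE.
(Soy, Soy): Farm 1 can switch to Canola (11 → 19). Not NE.
(Wheat, Barley): Farm 1 can switch to Soy (12 → 18). Not NE.
(Wheat, Corn): Farm 1 can switch to Soy (4 → 11). Not NE.
(Wheat, Soy): Farm 1 can switch to Soy (8 → 11). Not NE.
(The remaining 3 profiles each have a profitable deviation by the same check.)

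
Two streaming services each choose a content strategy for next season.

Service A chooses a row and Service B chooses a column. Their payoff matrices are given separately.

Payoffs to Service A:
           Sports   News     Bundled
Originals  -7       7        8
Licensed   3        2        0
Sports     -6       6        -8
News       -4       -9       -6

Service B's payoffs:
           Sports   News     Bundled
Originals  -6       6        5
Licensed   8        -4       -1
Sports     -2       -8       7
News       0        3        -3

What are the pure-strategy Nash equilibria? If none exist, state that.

(Originals, Sports): Service A can switch to Licensed (-7 → 3). Not NE.
(Originals, News): Service A gets 7, best alternative 6; Service B gets 6, best alternative 5. No profitable deviation — NE.
(Originals, Bundled): Service B can switch to News (5 → 6). Not NE.
(Licensed, Sports): Service A gets 3, best alternative -4; Service B gets 8, best alternative -1. No profitable deviation — NE.
(Licensed, News): Service A can switch to Originals (2 → 7). Not NE.
(Licensed, Bundled): Service A can switch to Originals (0 → 8). Not NE.
(Sports, Sports): Service A can switch to Licensed (-6 → 3). Not NE.
(Sports, News): Service A can switch to Originals (6 → 7). Not NE.
(Sports, Bundled): Service A can switch to Originals (-8 → 8). Not NE.
(News, Sports): Service A can switch to Licensed (-4 → 3). Not NE.
(News, News): Service A can switch to Originals (-9 → 7). Not NE.
(News, Bundled): Service A can switch to Originals (-6 → 8). Not NE.

The pure Nash equilibria are (Originals, News); (Licensed, Sports).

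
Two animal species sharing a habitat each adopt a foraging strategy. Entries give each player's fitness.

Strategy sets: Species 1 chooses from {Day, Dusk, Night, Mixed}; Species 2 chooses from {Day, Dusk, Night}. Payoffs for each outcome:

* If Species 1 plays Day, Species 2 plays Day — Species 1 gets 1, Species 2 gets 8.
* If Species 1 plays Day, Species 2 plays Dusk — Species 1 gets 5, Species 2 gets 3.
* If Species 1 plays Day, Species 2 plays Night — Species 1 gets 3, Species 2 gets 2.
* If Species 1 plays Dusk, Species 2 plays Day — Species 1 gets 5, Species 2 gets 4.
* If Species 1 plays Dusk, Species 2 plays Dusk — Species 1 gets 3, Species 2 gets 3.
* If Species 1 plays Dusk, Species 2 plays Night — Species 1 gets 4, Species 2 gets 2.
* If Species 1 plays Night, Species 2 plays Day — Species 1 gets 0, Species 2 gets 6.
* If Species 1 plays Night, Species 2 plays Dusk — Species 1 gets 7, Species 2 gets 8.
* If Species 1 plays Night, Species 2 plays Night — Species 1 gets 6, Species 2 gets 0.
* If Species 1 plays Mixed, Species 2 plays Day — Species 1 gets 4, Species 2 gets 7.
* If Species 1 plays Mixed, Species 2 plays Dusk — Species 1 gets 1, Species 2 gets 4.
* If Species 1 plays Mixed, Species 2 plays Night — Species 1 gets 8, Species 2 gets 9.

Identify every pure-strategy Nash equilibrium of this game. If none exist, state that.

Check each profile: it is a Nash equilibrium iff no player can strictly gain by switching unilaterally.
(Day, Day): Species 1 can switch to Dusk (1 → 5). Not NE.
(Day, Dusk): Species 1 can switch to Night (5 → 7). Not NE.
(Day, Night): Species 1 can switch to Dusk (3 → 4). Not NE.
(Dusk, Day): Species 1 gets 5, best alternative 4; Species 2 gets 4, best alternative 3. No profitable deviation — NE.
(Dusk, Dusk): Species 1 can switch to Day (3 → 5). Not NE.
(Dusk, Night): Species 1 can switch to Night (4 → 6). Not NE.
(Night, Day): Species 1 can switch to Day (0 → 1). Not NE.
(Night, Dusk): Species 1 gets 7, best alternative 5; Species 2 gets 8, best alternative 6. No profitable deviation — NE.
(Night, Night): Species 1 can switch to Mixed (6 → 8). Not NE.
(Mixed, Day): Species 1 can switch to Dusk (4 → 5). Not NE.
(Mixed, Dusk): Species 1 can switch to Day (1 → 5). Not NE.
(Mixed, Night): Species 1 gets 8, best alternative 6; Species 2 gets 9, best alternative 7. No profitable deviation — NE.

The pure Nash equilibria are (Dusk, Day) and (Night, Dusk) and (Mixed, Night).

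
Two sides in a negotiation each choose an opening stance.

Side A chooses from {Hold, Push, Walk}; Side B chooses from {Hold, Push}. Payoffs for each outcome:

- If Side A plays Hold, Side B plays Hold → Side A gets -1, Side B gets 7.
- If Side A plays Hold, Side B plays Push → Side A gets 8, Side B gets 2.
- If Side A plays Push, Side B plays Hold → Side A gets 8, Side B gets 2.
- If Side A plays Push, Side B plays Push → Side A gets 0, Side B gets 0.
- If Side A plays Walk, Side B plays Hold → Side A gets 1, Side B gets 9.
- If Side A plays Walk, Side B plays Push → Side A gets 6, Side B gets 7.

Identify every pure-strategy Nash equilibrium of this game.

(Push, Hold)

Side A against Hold: payoffs -1, 8, 1 → best response Push.
Side A against Push: payoffs 8, 0, 6 → best response Hold.
Side B against Hold: payoffs 7, 2 → best response Hold.
Side B against Push: payoffs 2, 0 → best response Hold.
Side B against Walk: payoffs 9, 7 → best response Hold.
Mutual best responses: (Push, Hold).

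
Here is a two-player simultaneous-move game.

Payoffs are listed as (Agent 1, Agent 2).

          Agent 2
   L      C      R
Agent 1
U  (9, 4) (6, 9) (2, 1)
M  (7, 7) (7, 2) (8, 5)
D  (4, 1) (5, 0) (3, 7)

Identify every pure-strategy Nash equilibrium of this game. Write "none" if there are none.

none

For each player, find the best response to each opponent profile; mutual best responses are the pure NE.
Agent 1 against L: payoffs 9, 7, 4 → best response U.
Agent 1 against C: payoffs 6, 7, 5 → best response M.
Agent 1 against R: payoffs 2, 8, 3 → best response M.
Agent 2 against U: payoffs 4, 9, 1 → best response C.
Agent 2 against M: payoffs 7, 2, 5 → best response L.
Agent 2 against D: payoffs 1, 0, 7 → best response R.
No profile is a mutual best response for all players.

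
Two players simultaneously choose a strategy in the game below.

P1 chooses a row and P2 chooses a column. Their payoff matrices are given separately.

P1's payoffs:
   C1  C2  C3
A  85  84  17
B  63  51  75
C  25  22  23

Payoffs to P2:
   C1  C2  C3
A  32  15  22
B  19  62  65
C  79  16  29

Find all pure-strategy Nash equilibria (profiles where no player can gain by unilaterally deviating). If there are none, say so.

(A, C1), (B, C3)

Mark each player's best response to every combination of opponents' strategies; a profile where every player is best-responding is a pure Nash equilibrium.
P1 against C1: payoffs 85, 63, 25 → best response A.
P1 against C2: payoffs 84, 51, 22 → best response A.
P1 against C3: payoffs 17, 75, 23 → best response B.
P2 against A: payoffs 32, 15, 22 → best response C1.
P2 against B: payoffs 19, 62, 65 → best response C3.
P2 against C: payoffs 79, 16, 29 → best response C1.
Mutual best responses: (A, C1); (B, C3).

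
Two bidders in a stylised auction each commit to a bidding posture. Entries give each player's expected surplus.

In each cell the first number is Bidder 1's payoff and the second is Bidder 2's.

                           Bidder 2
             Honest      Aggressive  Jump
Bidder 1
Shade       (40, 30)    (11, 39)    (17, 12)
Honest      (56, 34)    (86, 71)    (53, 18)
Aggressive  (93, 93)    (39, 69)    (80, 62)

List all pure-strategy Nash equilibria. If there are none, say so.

The pure Nash equilibria are (Honest, Aggressive), (Aggressive, Honest).

For each player, find the best response to each opponent profile; mutual best responses are the pure NE.
Bidder 1 against Honest: payoffs 40, 56, 93 → best response Aggressive.
Bidder 1 against Aggressive: payoffs 11, 86, 39 → best response Honest.
Bidder 1 against Jump: payoffs 17, 53, 80 → best response Aggressive.
Bidder 2 against Shade: payoffs 30, 39, 12 → best response Aggressive.
Bidder 2 against Honest: payoffs 34, 71, 18 → best response Aggressive.
Bidder 2 against Aggressive: payoffs 93, 69, 62 → best response Honest.
Mutual best responses: (Honest, Aggressive); (Aggressive, Honest).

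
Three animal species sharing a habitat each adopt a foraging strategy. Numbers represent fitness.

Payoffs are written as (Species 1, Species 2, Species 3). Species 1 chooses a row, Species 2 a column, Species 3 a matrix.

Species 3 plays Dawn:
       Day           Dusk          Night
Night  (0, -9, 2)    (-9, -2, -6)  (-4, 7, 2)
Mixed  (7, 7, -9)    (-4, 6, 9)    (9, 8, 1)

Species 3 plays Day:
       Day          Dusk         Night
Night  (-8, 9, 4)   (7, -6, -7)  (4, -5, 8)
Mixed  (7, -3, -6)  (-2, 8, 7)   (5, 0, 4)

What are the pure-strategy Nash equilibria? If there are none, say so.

Check each profile: it is a Nash equilibrium iff no player can strictly gain by switching unilaterally.
(Night, Day, Dawn): Species 1 can switch to Mixed (0 → 7). Not NE.
(Night, Day, Day): Species 1 can switch to Mixed (-8 → 7). Not NE.
(Night, Dusk, Dawn): Species 1 can switch to Mixed (-9 → -4). Not NE.
(Night, Dusk, Day): Species 2 can switch to Day (-6 → 9). Not NE.
(Night, Night, Dawn): Species 1 can switch to Mixed (-4 → 9). Not NE.
(Night, Night, Day): Species 1 can switch to Mixed (4 → 5). Not NE.
(Mixed, Day, Dawn): Species 2 can switch to Night (7 → 8). Not NE.
(Mixed, Day, Day): Species 2 can switch to Dusk (-3 → 8). Not NE.
(Mixed, Dusk, Dawn): Species 2 can switch to Day (6 → 7). Not NE.
(Mixed, Dusk, Day): Species 1 can switch to Night (-2 → 7). Not NE.
(Mixed, Night, Dawn): Species 3 can switch to Day (1 → 4). Not NE.
(Mixed, Night, Day): Species 2 can switch to Dusk (0 → 8). Not NE.

There is no pure-strategy Nash equilibrium.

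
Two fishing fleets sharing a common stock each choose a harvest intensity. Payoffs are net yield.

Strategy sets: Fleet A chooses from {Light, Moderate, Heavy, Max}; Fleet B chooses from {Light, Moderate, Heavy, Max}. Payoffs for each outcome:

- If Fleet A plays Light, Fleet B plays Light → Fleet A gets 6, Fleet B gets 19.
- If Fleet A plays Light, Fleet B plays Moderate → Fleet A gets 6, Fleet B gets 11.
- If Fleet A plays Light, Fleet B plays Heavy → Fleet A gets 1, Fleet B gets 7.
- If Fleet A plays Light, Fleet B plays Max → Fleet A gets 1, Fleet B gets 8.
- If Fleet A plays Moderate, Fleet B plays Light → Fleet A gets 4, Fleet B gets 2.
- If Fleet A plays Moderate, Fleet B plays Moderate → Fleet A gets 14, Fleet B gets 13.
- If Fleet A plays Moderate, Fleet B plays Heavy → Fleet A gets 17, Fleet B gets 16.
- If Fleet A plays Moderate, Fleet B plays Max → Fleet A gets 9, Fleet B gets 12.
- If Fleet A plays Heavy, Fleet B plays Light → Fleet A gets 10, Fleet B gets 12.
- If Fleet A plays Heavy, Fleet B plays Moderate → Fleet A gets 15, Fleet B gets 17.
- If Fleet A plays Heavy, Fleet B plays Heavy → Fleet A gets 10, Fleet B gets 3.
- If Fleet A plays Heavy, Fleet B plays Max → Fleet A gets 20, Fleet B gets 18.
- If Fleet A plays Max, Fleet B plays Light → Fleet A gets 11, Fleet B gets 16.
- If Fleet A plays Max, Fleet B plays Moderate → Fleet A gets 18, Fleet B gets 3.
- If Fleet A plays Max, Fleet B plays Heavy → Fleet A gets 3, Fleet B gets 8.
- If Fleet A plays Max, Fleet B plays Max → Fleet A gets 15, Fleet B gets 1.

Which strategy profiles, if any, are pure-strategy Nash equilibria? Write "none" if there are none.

The pure Nash equilibria are (Moderate, Heavy) and (Heavy, Max) and (Max, Light).

Fleet A against Light: payoffs 6, 4, 10, 11 → best response Max.
Fleet A against Moderate: payoffs 6, 14, 15, 18 → best response Max.
Fleet A against Heavy: payoffs 1, 17, 10, 3 → best response Moderate.
Fleet A against Max: payoffs 1, 9, 20, 15 → best response Heavy.
Fleet B against Light: payoffs 19, 11, 7, 8 → best response Light.
Fleet B against Moderate: payoffs 2, 13, 16, 12 → best response Heavy.
Fleet B against Heavy: payoffs 12, 17, 3, 18 → best response Max.
Fleet B against Max: payoffs 16, 3, 8, 1 → best response Light.
Mutual best responses: (Moderate, Heavy); (Heavy, Max); (Max, Light).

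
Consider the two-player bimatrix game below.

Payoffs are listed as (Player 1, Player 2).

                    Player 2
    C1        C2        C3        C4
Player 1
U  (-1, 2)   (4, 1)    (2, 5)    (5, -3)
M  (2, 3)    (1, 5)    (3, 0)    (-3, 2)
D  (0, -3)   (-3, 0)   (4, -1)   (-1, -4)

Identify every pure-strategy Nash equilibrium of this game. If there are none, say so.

Player 1 against C1: payoffs -1, 2, 0 → best response M.
Player 1 against C2: payoffs 4, 1, -3 → best response U.
Player 1 against C3: payoffs 2, 3, 4 → best response D.
Player 1 against C4: payoffs 5, -3, -1 → best response U.
Player 2 against U: payoffs 2, 1, 5, -3 → best response C3.
Player 2 against M: payoffs 3, 5, 0, 2 → best response C2.
Player 2 against D: payoffs -3, 0, -1, -4 → best response C2.
No profile is a mutual best response for all players.

none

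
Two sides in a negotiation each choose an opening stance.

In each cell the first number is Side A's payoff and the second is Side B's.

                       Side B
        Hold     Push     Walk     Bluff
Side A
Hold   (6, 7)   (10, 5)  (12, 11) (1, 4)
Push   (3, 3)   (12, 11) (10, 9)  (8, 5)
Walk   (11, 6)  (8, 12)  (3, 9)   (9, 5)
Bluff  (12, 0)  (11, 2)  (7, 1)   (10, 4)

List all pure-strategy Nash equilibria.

The pure Nash equilibria are (Hold, Walk), (Push, Push), (Bluff, Bluff).

Check each profile: it is a Nash equilibrium iff no player can strictly gain by switching unilaterally.
(Hold, Hold): Side A can switch to Walk (6 → 11). Not NE.
(Hold, Push): Side A can switch to Push (10 → 12). Not NE.
(Hold, Walk): Side A gets 12, best alternative 10; Side B gets 11, best alternative 7. No profitable deviation — NE.
(Hold, Bluff): Side A can switch to Push (1 → 8). Not NE.
(Push, Hold): Side A can switch to Hold (3 → 6). Not NE.
(Push, Push): Side A gets 12, best alternative 11; Side B gets 11, best alternative 9. No profitable deviation — NE.
(Push, Walk): Side A can switch to Hold (10 → 12). Not NE.
(Push, Bluff): Side A can switch to Walk (8 → 9). Not NE.
(Walk, Hold): Side A can switch to Bluff (11 → 12). Not NE.
(Walk, Push): Side A can switch to Hold (8 → 10). Not NE.
(Walk, Walk): Side A can switch to Hold (3 → 12). Not NE.
(Walk, Bluff): Side A can switch to Bluff (9 → 10). Not NE.
(Bluff, Hold): Side B can switch to Push (0 → 2). Not NE.
(Bluff, Push): Side A can switch to Push (11 → 12). Not NE.
(Bluff, Bluff): Side A gets 10, best alternative 9; Side B gets 4, best alternative 2. No profitable deviation — NE.
(The remaining 1 profile has a profitable deviation by the same check.)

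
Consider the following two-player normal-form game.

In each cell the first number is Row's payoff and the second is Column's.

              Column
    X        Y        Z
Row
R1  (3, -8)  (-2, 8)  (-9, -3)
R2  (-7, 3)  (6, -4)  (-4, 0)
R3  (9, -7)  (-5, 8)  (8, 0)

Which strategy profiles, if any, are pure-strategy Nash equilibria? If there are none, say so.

No pure-strategy Nash equilibrium.

For each player, find the best response to each opponent profile; mutual best responses are the pure NE.
Row against X: payoffs 3, -7, 9 → best response R3.
Row against Y: payoffs -2, 6, -5 → best response R2.
Row against Z: payoffs -9, -4, 8 → best response R3.
Column against R1: payoffs -8, 8, -3 → best response Y.
Column against R2: payoffs 3, -4, 0 → best response X.
Column against R3: payoffs -7, 8, 0 → best response Y.
No profile is a mutual best response for all players.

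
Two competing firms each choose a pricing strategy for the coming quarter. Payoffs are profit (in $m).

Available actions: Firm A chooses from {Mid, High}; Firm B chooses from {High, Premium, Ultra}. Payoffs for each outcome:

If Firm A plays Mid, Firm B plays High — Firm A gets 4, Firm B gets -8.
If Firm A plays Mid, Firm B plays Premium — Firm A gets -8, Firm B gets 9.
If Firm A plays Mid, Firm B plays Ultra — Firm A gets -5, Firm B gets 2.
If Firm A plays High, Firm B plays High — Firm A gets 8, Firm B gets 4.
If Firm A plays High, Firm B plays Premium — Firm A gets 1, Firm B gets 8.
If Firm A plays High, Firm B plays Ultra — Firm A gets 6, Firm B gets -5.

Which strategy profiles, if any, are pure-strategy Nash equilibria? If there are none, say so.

Check each profile: it is a Nash equilibrium iff no player can strictly gain by switching unilaterally.
(Mid, High): Firm A can switch to High (4 → 8). Not NE.
(Mid, Premium): Firm A can switch to High (-8 → 1). Not NE.
(Mid, Ultra): Firm A can switch to High (-5 → 6). Not NE.
(High, High): Firm B can switch to Premium (4 → 8). Not NE.
(High, Premium): Firm A gets 1, best alternative -8; Firm B gets 8, best alternative 4. No profitable deviation — NE.
(High, Ultra): Firm B can switch to High (-5 → 4). Not NE.

The unique pure-strategy Nash equilibrium is (High, Premium).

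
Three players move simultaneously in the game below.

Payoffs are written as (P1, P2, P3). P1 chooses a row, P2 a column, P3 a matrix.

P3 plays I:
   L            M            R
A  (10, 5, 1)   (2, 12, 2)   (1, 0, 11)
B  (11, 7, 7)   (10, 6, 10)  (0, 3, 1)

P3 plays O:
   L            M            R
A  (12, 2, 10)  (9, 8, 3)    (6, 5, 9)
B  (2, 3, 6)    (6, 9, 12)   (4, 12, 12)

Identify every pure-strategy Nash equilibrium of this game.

Mark each player's best response to every combination of opponents' strategies; a profile where every player is best-responding is a pure Nash equilibrium.
P1 against (L, I): payoffs 10, 11 → best response B.
P1 against (L, O): payoffs 12, 2 → best response A.
P1 against (M, I): payoffs 2, 10 → best response B.
P1 against (M, O): payoffs 9, 6 → best response A.
P1 against (R, I): payoffs 1, 0 → best response A.
P1 against (R, O): payoffs 6, 4 → best response A.
P2 against (A, I): payoffs 5, 12, 0 → best response M.
P2 against (A, O): payoffs 2, 8, 5 → best response M.
P2 against (B, I): payoffs 7, 6, 3 → best response L.
P2 against (B, O): payoffs 3, 9, 12 → best response R.
P3 against (A, L): payoffs 1, 10 → best response O.
P3 against (A, M): payoffs 2, 3 → best response O.
P3 against (A, R): payoffs 11, 9 → best response I.
P3 against (B, L): payoffs 7, 6 → best response I.
P3 against (B, M): payoffs 10, 12 → best response O.
P3 against (B, R): payoffs 1, 12 → best response O.
Mutual best responses: (A, M, O); (B, L, I).

The pure Nash equilibria are (A, M, O); (B, L, I).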